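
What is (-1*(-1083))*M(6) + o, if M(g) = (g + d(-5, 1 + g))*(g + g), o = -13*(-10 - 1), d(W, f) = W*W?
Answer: 403019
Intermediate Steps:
d(W, f) = W**2
o = 143 (o = -13*(-11) = 143)
M(g) = 2*g*(25 + g) (M(g) = (g + (-5)**2)*(g + g) = (g + 25)*(2*g) = (25 + g)*(2*g) = 2*g*(25 + g))
(-1*(-1083))*M(6) + o = (-1*(-1083))*(2*6*(25 + 6)) + 143 = 1083*(2*6*31) + 143 = 1083*372 + 143 = 402876 + 143 = 403019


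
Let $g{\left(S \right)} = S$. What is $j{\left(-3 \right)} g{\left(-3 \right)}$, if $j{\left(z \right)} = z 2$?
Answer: $18$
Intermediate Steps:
$j{\left(z \right)} = 2 z$
$j{\left(-3 \right)} g{\left(-3 \right)} = 2 \left(-3\right) \left(-3\right) = \left(-6\right) \left(-3\right) = 18$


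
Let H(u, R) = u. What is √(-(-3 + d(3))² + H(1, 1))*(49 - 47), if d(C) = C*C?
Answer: 2*I*√35 ≈ 11.832*I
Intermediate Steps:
d(C) = C²
√(-(-3 + d(3))² + H(1, 1))*(49 - 47) = √(-(-3 + 3²)² + 1)*(49 - 47) = √(-(-3 + 9)² + 1)*2 = √(-1*6² + 1)*2 = √(-1*36 + 1)*2 = √(-36 + 1)*2 = √(-35)*2 = (I*√35)*2 = 2*I*√35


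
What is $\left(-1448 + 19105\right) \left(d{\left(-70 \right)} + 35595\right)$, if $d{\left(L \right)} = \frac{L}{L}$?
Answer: $628518572$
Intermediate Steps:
$d{\left(L \right)} = 1$
$\left(-1448 + 19105\right) \left(d{\left(-70 \right)} + 35595\right) = \left(-1448 + 19105\right) \left(1 + 35595\right) = 17657 \cdot 35596 = 628518572$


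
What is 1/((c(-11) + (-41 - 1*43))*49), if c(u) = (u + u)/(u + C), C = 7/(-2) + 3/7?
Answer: -197/795760 ≈ -0.00024756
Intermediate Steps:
C = -43/14 (C = 7*(-½) + 3*(⅐) = -7/2 + 3/7 = -43/14 ≈ -3.0714)
c(u) = 2*u/(-43/14 + u) (c(u) = (u + u)/(u - 43/14) = (2*u)/(-43/14 + u) = 2*u/(-43/14 + u))
1/((c(-11) + (-41 - 1*43))*49) = 1/((28*(-11)/(-43 + 14*(-11)) + (-41 - 1*43))*49) = 1/((28*(-11)/(-43 - 154) + (-41 - 43))*49) = 1/((28*(-11)/(-197) - 84)*49) = 1/((28*(-11)*(-1/197) - 84)*49) = 1/((308/197 - 84)*49) = 1/(-16240/197*49) = 1/(-795760/197) = -197/795760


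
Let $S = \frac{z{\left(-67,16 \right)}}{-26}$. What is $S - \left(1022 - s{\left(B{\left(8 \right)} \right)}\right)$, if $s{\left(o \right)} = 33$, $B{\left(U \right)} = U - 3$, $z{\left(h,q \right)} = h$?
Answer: $- \frac{25647}{26} \approx -986.42$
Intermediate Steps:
$B{\left(U \right)} = -3 + U$
$S = \frac{67}{26}$ ($S = - \frac{67}{-26} = \left(-67\right) \left(- \frac{1}{26}\right) = \frac{67}{26} \approx 2.5769$)
$S - \left(1022 - s{\left(B{\left(8 \right)} \right)}\right) = \frac{67}{26} - \left(1022 - 33\right) = \frac{67}{26} - 989 = - \frac{25647}{26}$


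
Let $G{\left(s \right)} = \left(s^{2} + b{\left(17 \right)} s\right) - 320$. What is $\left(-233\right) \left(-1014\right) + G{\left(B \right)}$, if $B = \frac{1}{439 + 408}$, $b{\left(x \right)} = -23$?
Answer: $\frac{169266894798}{717409} \approx 2.3594 \cdot 10^{5}$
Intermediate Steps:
$B = \frac{1}{847} \approx 0.0011806$
$G{\left(s \right)} = -320 + s^{2} - 23 s$ ($G{\left(s \right)} = \left(s^{2} - 23 s\right) - 320 = -320 + s^{2} - 23 s$)
$\left(-233\right) \left(-1014\right) + G{\left(B \right)} = \left(-233\right) \left(-1014\right) - \left(\frac{271063}{847} - \frac{1}{717409}\right) = 236262 - \frac{229590360}{717409} = \frac{169266894798}{717409}$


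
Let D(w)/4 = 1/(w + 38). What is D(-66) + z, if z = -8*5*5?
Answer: -1401/7 ≈ -200.14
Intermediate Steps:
D(w) = 4/(38 + w) (D(w) = 4/(w + 38) = 4/(38 + w))
z = -200 (z = -40*5 = -200)
D(-66) + z = 4/(38 - 66) - 200 = 4/(-28) - 200 = 4*(-1/28) - 200 = -1/7 - 200 = -1401/7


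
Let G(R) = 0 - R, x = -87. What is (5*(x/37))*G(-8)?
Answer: -3480/37 ≈ -94.054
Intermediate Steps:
G(R) = -R
(5*(x/37))*G(-8) = (5*(-87/37))*(-1*(-8)) = (5*(-87*1/37))*8 = (5*(-87/37))*8 = -435/37*8 = -3480/37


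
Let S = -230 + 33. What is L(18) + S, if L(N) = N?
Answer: -179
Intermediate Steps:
S = -197
L(18) + S = 18 - 197 = -179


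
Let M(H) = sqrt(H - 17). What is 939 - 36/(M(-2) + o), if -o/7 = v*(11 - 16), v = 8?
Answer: 73625361/78419 + 36*I*sqrt(19)/78419 ≈ 938.87 + 0.0020011*I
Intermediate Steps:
M(H) = sqrt(-17 + H)
o = 280 (o = -56*(11 - 16) = -56*(-5) = -7*(-40) = 280)
939 - 36/(M(-2) + o) = 939 - 36/(sqrt(-17 - 2) + 280) = 939 - 36/(sqrt(-19) + 280) = 939 - 36/(I*sqrt(19) + 280) = 939 - 36/(280 + I*sqrt(19))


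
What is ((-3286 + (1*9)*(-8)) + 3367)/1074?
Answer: 3/358 ≈ 0.0083799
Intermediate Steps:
((-3286 + (1*9)*(-8)) + 3367)/1074 = ((-3286 + 9*(-8)) + 3367)*(1/1074) = ((-3286 - 72) + 3367)*(1/1074) = (-3358 + 3367)*(1/1074) = 9*(1/1074) = 3/358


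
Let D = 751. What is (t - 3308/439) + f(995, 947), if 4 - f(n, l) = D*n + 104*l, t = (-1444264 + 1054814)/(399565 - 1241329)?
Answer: -156264284390723/184767198 ≈ -8.4574e+5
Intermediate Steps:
t = 194725/420882 (t = -389450/(-841764) = -389450*(-1/841764) = 194725/420882 ≈ 0.46266)
f(n, l) = 4 - 751*n - 104*l (f(n, l) = 4 - (751*n + 104*l) = 4 - (104*l + 751*n) = 4 + (-751*n - 104*l) = 4 - 751*n - 104*l)
(t - 3308/439) + f(995, 947) = (194725/420882 - 3308/439) + (4 - 751*995 - 104*947) = (194725/420882 + (1/439)*(-3308)) + (4 - 747245 - 98488) = (194725/420882 - 3308/439) - 845729 = -1306793381/184767198 - 845729 = -156264284390723/184767198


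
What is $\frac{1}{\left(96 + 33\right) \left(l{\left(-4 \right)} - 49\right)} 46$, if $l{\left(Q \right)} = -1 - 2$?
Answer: $- \frac{23}{3354} \approx -0.0068575$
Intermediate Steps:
$l{\left(Q \right)} = -3$
$\frac{1}{\left(96 + 33\right) \left(l{\left(-4 \right)} - 49\right)} 46 = \frac{1}{\left(96 + 33\right) \left(-3 - 49\right)} 46 = \frac{1}{129 \left(-52\right)} 46 = \frac{1}{129} \left(- \frac{1}{52}\right) 46 = \left(- \frac{1}{6708}\right) 46 = - \frac{23}{3354}$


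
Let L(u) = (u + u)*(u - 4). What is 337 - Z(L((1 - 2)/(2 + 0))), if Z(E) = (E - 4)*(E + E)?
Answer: 665/2 ≈ 332.50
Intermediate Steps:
L(u) = 2*u*(-4 + u) (L(u) = (2*u)*(-4 + u) = 2*u*(-4 + u))
Z(E) = 2*E*(-4 + E) (Z(E) = (-4 + E)*(2*E) = 2*E*(-4 + E))
337 - Z(L((1 - 2)/(2 + 0))) = 337 - 2*2*((1 - 2)/(2 + 0))*(-4 + (1 - 2)/(2 + 0))*(-4 + 2*((1 - 2)/(2 + 0))*(-4 + (1 - 2)/(2 + 0))) = 337 - 2*2*(-1/2)*(-4 - 1/2)*(-4 + 2*(-1/2)*(-4 - 1/2)) = 337 - 2*2*(-1/2)*(-9/2)*(-4 + 2*(-1/2)*(-9/2)) = 337 - 2*9*(-4 + 9/2)/2 = 337 - 2*9/(2*2) = 337 - 1*9/2 = 337 - 9/2 = 665/2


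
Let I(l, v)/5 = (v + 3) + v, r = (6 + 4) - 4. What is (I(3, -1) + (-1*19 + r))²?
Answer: 64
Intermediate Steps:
r = 6 (r = 10 - 4 = 6)
I(l, v) = 15 + 10*v (I(l, v) = 5*((v + 3) + v) = 5*((3 + v) + v) = 5*(3 + 2*v) = 15 + 10*v)
(I(3, -1) + (-1*19 + r))² = ((15 + 10*(-1)) + (-1*19 + 6))² = ((15 - 10) + (-19 + 6))² = (5 - 13)² = (-8)² = 64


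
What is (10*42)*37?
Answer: 15540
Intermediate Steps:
(10*42)*37 = 420*37 = 15540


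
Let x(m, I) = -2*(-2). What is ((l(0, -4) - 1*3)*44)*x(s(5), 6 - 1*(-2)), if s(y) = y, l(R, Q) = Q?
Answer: -1232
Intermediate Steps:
x(m, I) = 4
((l(0, -4) - 1*3)*44)*x(s(5), 6 - 1*(-2)) = ((-4 - 1*3)*44)*4 = ((-4 - 3)*44)*4 = -7*44*4 = -308*4 = -1232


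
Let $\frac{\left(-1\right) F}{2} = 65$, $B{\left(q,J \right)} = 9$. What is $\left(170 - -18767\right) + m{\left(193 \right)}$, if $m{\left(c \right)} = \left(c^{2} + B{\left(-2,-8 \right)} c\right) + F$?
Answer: $57793$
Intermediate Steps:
$F = -130$ ($F = \left(-2\right) 65 = -130$)
$m{\left(c \right)} = -130 + c^{2} + 9 c$ ($m{\left(c \right)} = \left(c^{2} + 9 c\right) - 130 = -130 + c^{2} + 9 c$)
$\left(170 - -18767\right) + m{\left(193 \right)} = \left(170 - -18767\right) + \left(-130 + 193^{2} + 9 \cdot 193\right) = \left(170 + 18767\right) + \left(-130 + 37249 + 1737\right) = 18937 + 38856 = 57793$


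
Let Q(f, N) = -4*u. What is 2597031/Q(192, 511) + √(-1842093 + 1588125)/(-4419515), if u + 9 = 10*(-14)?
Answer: 2597031/596 - 4*I*√15873/4419515 ≈ 4357.4 - 0.00011403*I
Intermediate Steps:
u = -149 (u = -9 + 10*(-14) = -9 - 140 = -149)
Q(f, N) = 596 (Q(f, N) = -4*(-149) = 596)
2597031/Q(192, 511) + √(-1842093 + 1588125)/(-4419515) = 2597031/596 + √(-1842093 + 1588125)/(-4419515) = 2597031*(1/596) + √(-253968)*(-1/4419515) = 2597031/596 + (4*I*√15873)*(-1/4419515) = 2597031/596 - 4*I*√15873/4419515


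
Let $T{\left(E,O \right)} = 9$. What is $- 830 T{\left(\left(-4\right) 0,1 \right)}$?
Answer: $-7470$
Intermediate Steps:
$- 830 T{\left(\left(-4\right) 0,1 \right)} = \left(-830\right) 9 = -7470$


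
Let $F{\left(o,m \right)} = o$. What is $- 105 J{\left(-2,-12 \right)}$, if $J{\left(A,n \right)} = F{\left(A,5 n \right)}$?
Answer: $210$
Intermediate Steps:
$J{\left(A,n \right)} = A$
$- 105 J{\left(-2,-12 \right)} = \left(-105\right) \left(-2\right) = 210$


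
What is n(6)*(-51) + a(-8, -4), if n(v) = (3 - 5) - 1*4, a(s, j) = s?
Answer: 298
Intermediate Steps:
n(v) = -6 (n(v) = -2 - 4 = -6)
n(6)*(-51) + a(-8, -4) = -6*(-51) - 8 = 306 - 8 = 298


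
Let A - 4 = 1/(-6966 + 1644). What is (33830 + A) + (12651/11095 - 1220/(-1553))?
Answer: 3102785078752411/91700907270 ≈ 33836.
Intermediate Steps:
A = 21287/5322 (A = 4 + 1/(-6966 + 1644) = 4 + 1/(-5322) = 4 - 1/5322 = 21287/5322 ≈ 3.9998)
(33830 + A) + (12651/11095 - 1220/(-1553)) = (33830 + 21287/5322) + (12651/11095 - 1220/(-1553)) = 180064547/5322 + (12651*(1/11095) - 1220*(-1/1553)) = 180064547/5322 + (12651/11095 + 1220/1553) = 180064547/5322 + 33182903/17230535 = 3102785078752411/91700907270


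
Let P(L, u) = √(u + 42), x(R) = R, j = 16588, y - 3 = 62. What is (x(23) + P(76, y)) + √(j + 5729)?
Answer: 23 + √107 + √22317 ≈ 182.73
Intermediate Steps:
y = 65 (y = 3 + 62 = 65)
P(L, u) = √(42 + u)
(x(23) + P(76, y)) + √(j + 5729) = (23 + √(42 + 65)) + √(16588 + 5729) = (23 + √107) + √22317 = 23 + √107 + √22317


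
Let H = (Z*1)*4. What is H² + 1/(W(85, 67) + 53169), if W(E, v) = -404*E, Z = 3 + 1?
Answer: 4820225/18829 ≈ 256.00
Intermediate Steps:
Z = 4
H = 16 (H = (4*1)*4 = 4*4 = 16)
H² + 1/(W(85, 67) + 53169) = 16² + 1/(-404*85 + 53169) = 256 + 1/(-34340 + 53169) = 256 + 1/18829 = 4820225/18829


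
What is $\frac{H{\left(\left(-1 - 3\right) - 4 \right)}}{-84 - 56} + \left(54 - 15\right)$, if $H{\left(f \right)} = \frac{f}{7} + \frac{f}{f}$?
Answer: $\frac{38221}{980} \approx 39.001$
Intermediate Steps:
$H{\left(f \right)} = 1 + \frac{f}{7}$ ($H{\left(f \right)} = f \frac{1}{7} + 1 = \frac{f}{7} + 1 = 1 + \frac{f}{7}$)
$\frac{H{\left(\left(-1 - 3\right) - 4 \right)}}{-84 - 56} + \left(54 - 15\right) = \frac{1 + \frac{\left(-1 - 3\right) - 4}{7}}{-84 - 56} + \left(54 - 15\right) = \frac{1 + \frac{-4 - 4}{7}}{-140} + \left(54 - 15\right) = \left(1 + \frac{1}{7} \left(-8\right)\right) \left(- \frac{1}{140}\right) + 39 = \left(1 - \frac{8}{7}\right) \left(- \frac{1}{140}\right) + 39 = \left(- \frac{1}{7}\right) \left(- \frac{1}{140}\right) + 39 = \frac{1}{980} + 39 = \frac{38221}{980}$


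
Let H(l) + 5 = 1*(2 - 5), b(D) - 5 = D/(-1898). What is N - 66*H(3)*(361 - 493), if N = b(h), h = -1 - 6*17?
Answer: -132273415/1898 ≈ -69691.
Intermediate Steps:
h = -103 (h = -1 - 102 = -103)
b(D) = 5 - D/1898 (b(D) = 5 + D/(-1898) = 5 + D*(-1/1898) = 5 - D/1898)
H(l) = -8 (H(l) = -5 + 1*(2 - 5) = -5 + 1*(-3) = -5 - 3 = -8)
N = 9593/1898 (N = 5 - 1/1898*(-103) = 5 + 103/1898 = 9593/1898 ≈ 5.0543)
N - 66*H(3)*(361 - 493) = 9593/1898 - 66*(-8)*(361 - 493) = 9593/1898 - (-528)*(-132) = 9593/1898 - 1*69696 = 9593/1898 - 69696 = -132273415/1898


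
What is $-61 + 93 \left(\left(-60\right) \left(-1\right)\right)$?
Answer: $5519$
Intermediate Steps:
$-61 + 93 \left(\left(-60\right) \left(-1\right)\right) = -61 + 93 \cdot 60 = -61 + 5580 = 5519$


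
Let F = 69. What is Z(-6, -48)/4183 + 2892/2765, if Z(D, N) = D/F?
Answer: 278230898/266017885 ≈ 1.0459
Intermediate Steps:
Z(D, N) = D/69
Z(-6, -48)/4183 + 2892/2765 = ((1/69)*(-6))/4183 + 2892/2765 = -2/23*1/4183 + 2892*(1/2765) = -2/96209 + 2892/2765 = 278230898/266017885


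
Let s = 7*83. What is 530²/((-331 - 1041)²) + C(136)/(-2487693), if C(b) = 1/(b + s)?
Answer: 125258638272629/839390734895076 ≈ 0.14923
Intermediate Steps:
s = 581
C(b) = 1/(581 + b) (C(b) = 1/(b + 581) = 1/(581 + b))
530²/((-331 - 1041)²) + C(136)/(-2487693) = 530²/((-331 - 1041)²) + 1/((581 + 136)*(-2487693)) = 280900/((-1372)²) - 1/2487693/717 = 280900/1882384 + (1/717)*(-1/2487693) = 280900*(1/1882384) - 1/1783675881 = 70225/470596 - 1/1783675881 = 125258638272629/839390734895076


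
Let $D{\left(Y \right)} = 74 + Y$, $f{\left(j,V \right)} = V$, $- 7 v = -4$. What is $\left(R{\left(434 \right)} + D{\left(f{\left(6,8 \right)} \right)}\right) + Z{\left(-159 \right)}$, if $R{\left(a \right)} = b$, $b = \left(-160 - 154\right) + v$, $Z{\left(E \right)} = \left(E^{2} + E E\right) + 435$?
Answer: $\frac{355359}{7} \approx 50766.0$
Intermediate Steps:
$v = \frac{4}{7}$ ($v = \left(- \frac{1}{7}\right) \left(-4\right) = \frac{4}{7} \approx 0.57143$)
$Z{\left(E \right)} = 435 + 2 E^{2}$ ($Z{\left(E \right)} = \left(E^{2} + E^{2}\right) + 435 = 2 E^{2} + 435 = 435 + 2 E^{2}$)
$b = - \frac{2194}{7}$ ($b = \left(-160 - 154\right) + \frac{4}{7} = -314 + \frac{4}{7} = - \frac{2194}{7} \approx -313.43$)
$R{\left(a \right)} = - \frac{2194}{7}$
$\left(R{\left(434 \right)} + D{\left(f{\left(6,8 \right)} \right)}\right) + Z{\left(-159 \right)} = \left(- \frac{2194}{7} + \left(74 + 8\right)\right) + \left(435 + 2 \left(-159\right)^{2}\right) = \left(- \frac{2194}{7} + 82\right) + \left(435 + 2 \cdot 25281\right) = - \frac{1620}{7} + \left(435 + 50562\right) = - \frac{1620}{7} + 50997 = \frac{355359}{7}$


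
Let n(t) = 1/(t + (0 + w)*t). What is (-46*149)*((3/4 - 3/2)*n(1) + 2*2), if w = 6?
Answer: -373543/14 ≈ -26682.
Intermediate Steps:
n(t) = 1/(7*t) (n(t) = 1/(t + (0 + 6)*t) = 1/(t + 6*t) = 1/(7*t))
(-46*149)*((3/4 - 3/2)*n(1) + 2*2) = (-46*149)*((3/4 - 3/2)*((1/7)/1) + 2*2) = -6854*((3*(1/4) - 3*1/2)*((1/7)*1) + 4) = -6854*((3/4 - 3/2)*(1/7) + 4) = -6854*(-3/4*1/7 + 4) = -6854*(-3/28 + 4) = -6854*109/28 = -373543/14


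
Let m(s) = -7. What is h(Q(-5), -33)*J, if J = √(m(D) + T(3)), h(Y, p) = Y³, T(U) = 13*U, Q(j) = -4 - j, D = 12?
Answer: 4*√2 ≈ 5.6569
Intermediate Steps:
J = 4*√2 (J = √(-7 + 13*3) = √(-7 + 39) = √32 = 4*√2 ≈ 5.6569)
h(Q(-5), -33)*J = (-4 - 1*(-5))³*(4*√2) = (-4 + 5)³*(4*√2) = 1³*(4*√2) = 1*(4*√2) = 4*√2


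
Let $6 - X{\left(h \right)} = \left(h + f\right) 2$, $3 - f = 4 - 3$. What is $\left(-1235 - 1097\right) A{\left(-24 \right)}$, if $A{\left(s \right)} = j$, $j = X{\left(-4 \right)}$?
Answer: $-23320$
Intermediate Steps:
$f = 2$ ($f = 3 - \left(4 - 3\right) = 3 - 1 = 2$)
$X{\left(h \right)} = 2 - 2 h$ ($X{\left(h \right)} = 6 - \left(h + 2\right) 2 = 6 - \left(2 + h\right) 2 = 6 - \left(4 + 2 h\right) = 2 - 2 h$)
$j = 10$ ($j = 2 - -8 = 2 + 8 = 10$)
$A{\left(s \right)} = 10$
$\left(-1235 - 1097\right) A{\left(-24 \right)} = \left(-1235 - 1097\right) 10 = \left(-2332\right) 10 = -23320$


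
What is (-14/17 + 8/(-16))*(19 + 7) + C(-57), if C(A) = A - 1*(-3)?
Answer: -1503/17 ≈ -88.412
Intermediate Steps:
C(A) = 3 + A (C(A) = A + 3 = 3 + A)
(-14/17 + 8/(-16))*(19 + 7) + C(-57) = (-14/17 + 8/(-16))*(19 + 7) + (3 - 57) = (-14*1/17 + 8*(-1/16))*26 - 54 = (-14/17 - ½)*26 - 54 = -45/34*26 - 54 = -585/17 - 54 = -1503/17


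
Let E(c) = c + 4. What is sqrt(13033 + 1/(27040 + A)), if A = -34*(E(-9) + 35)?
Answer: 7*sqrt(45019732445)/13010 ≈ 114.16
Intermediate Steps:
E(c) = 4 + c
A = -1020 (A = -34*((4 - 9) + 35) = -34*(-5 + 35) = -34*30 = -1020)
sqrt(13033 + 1/(27040 + A)) = sqrt(13033 + 1/(27040 - 1020)) = sqrt(13033 + 1/26020) = sqrt(339118661/26020) = 7*sqrt(45019732445)/13010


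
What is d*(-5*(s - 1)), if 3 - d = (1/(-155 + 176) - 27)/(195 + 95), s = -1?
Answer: 18836/609 ≈ 30.929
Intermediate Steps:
d = 9418/3045 (d = 3 - (1/(-155 + 176) - 27)/(195 + 95) = 3 - (1/21 - 27)/290 = 3 - (-566)/(21*290) = 3 - 1*(-283/3045) = 3 + 283/3045 = 9418/3045 ≈ 3.0929)
d*(-5*(s - 1)) = 9418*(-5*(-1 - 1))/3045 = 9418*(-5*(-2))/3045 = (9418/3045)*10 = 18836/609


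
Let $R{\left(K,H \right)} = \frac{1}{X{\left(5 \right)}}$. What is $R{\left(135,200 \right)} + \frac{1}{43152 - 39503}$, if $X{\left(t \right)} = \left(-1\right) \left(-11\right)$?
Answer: $\frac{3660}{40139} \approx 0.091183$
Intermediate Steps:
$X{\left(t \right)} = 11$
$R{\left(K,H \right)} = \frac{1}{11}$
$R{\left(135,200 \right)} + \frac{1}{43152 - 39503} = \frac{1}{11} + \frac{1}{43152 - 39503} = \frac{1}{11} + \frac{1}{3649} = \frac{3660}{40139}$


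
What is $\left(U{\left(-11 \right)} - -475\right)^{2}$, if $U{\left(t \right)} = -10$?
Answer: $216225$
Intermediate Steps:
$\left(U{\left(-11 \right)} - -475\right)^{2} = \left(-10 - -475\right)^{2} = \left(-10 + 475\right)^{2} = 465^{2} = 216225$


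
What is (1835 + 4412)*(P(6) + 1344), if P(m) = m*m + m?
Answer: 8658342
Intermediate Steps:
P(m) = m + m**2 (P(m) = m**2 + m = m + m**2)
(1835 + 4412)*(P(6) + 1344) = (1835 + 4412)*(6*(1 + 6) + 1344) = 6247*(6*7 + 1344) = 6247*(42 + 1344) = 6247*1386 = 8658342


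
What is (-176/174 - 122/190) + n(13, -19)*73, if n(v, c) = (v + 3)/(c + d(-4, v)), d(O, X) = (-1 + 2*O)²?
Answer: 4403083/256215 ≈ 17.185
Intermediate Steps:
n(v, c) = (3 + v)/(81 + c) (n(v, c) = (v + 3)/(c + (-1 + 2*(-4))²) = (3 + v)/(c + (-1 - 8)²) = (3 + v)/(c + (-9)²) = (3 + v)/(c + 81) = (3 + v)/(81 + c))
(-176/174 - 122/190) + n(13, -19)*73 = (-176/174 - 122/190) + ((3 + 13)/(81 - 19))*73 = (-176*1/174 - 122*1/190) + (16/62)*73 = (-88/87 - 61/95) + ((1/62)*16)*73 = -13667/8265 + (8/31)*73 = -13667/8265 + 584/31 = 4403083/256215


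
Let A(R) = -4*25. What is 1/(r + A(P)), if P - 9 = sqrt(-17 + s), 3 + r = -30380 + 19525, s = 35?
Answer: -1/10958 ≈ -9.1258e-5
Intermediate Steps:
r = -10858 (r = -3 + (-30380 + 19525) = -3 - 10855 = -10858)
P = 9 + 3*sqrt(2) (P = 9 + sqrt(-17 + 35) = 9 + sqrt(18) = 9 + 3*sqrt(2) ≈ 13.243)
A(R) = -100
1/(r + A(P)) = 1/(-10858 - 100) = 1/(-10958) = -1/10958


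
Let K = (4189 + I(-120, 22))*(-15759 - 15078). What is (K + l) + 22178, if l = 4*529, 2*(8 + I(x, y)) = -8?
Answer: -128781855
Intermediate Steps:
I(x, y) = -12 (I(x, y) = -8 + (1/2)*(-8) = -8 - 4 = -12)
K = -128806149 (K = (4189 - 12)*(-15759 - 15078) = 4177*(-30837) = -128806149)
l = 2116
(K + l) + 22178 = (-128806149 + 2116) + 22178 = -128804033 + 22178 = -128781855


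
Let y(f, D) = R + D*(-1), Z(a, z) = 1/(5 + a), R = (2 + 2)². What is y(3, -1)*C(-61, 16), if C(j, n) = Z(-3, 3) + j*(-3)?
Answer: 6239/2 ≈ 3119.5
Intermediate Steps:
R = 16 (R = 4² = 16)
C(j, n) = ½ - 3*j (C(j, n) = 1/(5 - 3) + j*(-3) = 1/2 - 3*j = ½ - 3*j)
y(f, D) = 16 - D (y(f, D) = 16 + D*(-1) = 16 - D)
y(3, -1)*C(-61, 16) = (16 - 1*(-1))*(½ - 3*(-61)) = (16 + 1)*(½ + 183) = 17*(367/2) = 6239/2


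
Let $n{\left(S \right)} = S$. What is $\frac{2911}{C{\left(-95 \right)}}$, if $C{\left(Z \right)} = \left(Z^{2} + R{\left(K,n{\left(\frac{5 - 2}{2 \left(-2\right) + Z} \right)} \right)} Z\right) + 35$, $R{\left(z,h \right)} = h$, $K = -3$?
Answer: $\frac{96063}{299075} \approx 0.3212$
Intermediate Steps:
$C{\left(Z \right)} = 35 + Z^{2} + \frac{3 Z}{-4 + Z}$ ($C{\left(Z \right)} = \left(Z^{2} + \frac{5 - 2}{2 \left(-2\right) + Z} Z\right) + 35 = \left(Z^{2} + \frac{3}{-4 + Z} Z\right) + 35 = \left(Z^{2} + \frac{3 Z}{-4 + Z}\right) + 35 = 35 + Z^{2} + \frac{3 Z}{-4 + Z}$)
$\frac{2911}{C{\left(-95 \right)}} = \frac{2911}{\frac{1}{-4 - 95} \left(3 \left(-95\right) + \left(-4 - 95\right) \left(35 + \left(-95\right)^{2}\right)\right)} = \frac{2911}{\frac{1}{-99} \left(-285 - 99 \left(35 + 9025\right)\right)} = \frac{2911}{\left(- \frac{1}{99}\right) \left(-285 - 896940\right)} = \frac{2911}{\left(- \frac{1}{99}\right) \left(-897225\right)} = \frac{2911}{\frac{299075}{33}} = 2911 \cdot \frac{33}{299075} = \frac{96063}{299075}$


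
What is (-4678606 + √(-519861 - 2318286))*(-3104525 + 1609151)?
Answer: 6996265768644 - 1495374*I*√2838147 ≈ 6.9963e+12 - 2.5192e+9*I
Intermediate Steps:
(-4678606 + √(-519861 - 2318286))*(-3104525 + 1609151) = (-4678606 + √(-2838147))*(-1495374) = (-4678606 + I*√2838147)*(-1495374) = 6996265768644 - 1495374*I*√2838147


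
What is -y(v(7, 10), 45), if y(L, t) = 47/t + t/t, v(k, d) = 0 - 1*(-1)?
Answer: -92/45 ≈ -2.0444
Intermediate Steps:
v(k, d) = 1 (v(k, d) = 0 + 1 = 1)
y(L, t) = 1 + 47/t (y(L, t) = 47/t + 1 = 1 + 47/t)
-y(v(7, 10), 45) = -(47 + 45)/45 = -92/45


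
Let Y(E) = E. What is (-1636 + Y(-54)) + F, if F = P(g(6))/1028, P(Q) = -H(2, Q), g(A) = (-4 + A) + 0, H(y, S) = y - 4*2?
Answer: -868657/514 ≈ -1690.0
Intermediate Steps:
H(y, S) = -8 + y (H(y, S) = y - 8 = -8 + y)
g(A) = -4 + A
P(Q) = 6 (P(Q) = -(-8 + 2) = -1*(-6) = 6)
F = 3/514 (F = 6/1028 = 6*(1/1028) = 3/514 ≈ 0.0058366)
(-1636 + Y(-54)) + F = (-1636 - 54) + 3/514 = -1690 + 3/514 = -868657/514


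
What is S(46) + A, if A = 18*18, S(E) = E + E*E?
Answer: 2486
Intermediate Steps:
S(E) = E + E²
A = 324
S(46) + A = 46*(1 + 46) + 324 = 46*47 + 324 = 2162 + 324 = 2486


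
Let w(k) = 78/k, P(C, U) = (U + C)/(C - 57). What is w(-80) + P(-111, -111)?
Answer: 97/280 ≈ 0.34643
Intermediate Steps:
P(C, U) = (C + U)/(-57 + C)
w(-80) + P(-111, -111) = 78/(-80) + (-111 - 111)/(-57 - 111) = 78*(-1/80) - 222/(-168) = -39/40 - 1/168*(-222) = -39/40 + 37/28 = 97/280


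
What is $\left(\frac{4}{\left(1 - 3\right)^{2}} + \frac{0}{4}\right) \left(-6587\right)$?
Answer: $-6587$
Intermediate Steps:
$\left(\frac{4}{\left(1 - 3\right)^{2}} + \frac{0}{4}\right) \left(-6587\right) = \left(\frac{4}{\left(-2\right)^{2}} + 0 \cdot \frac{1}{4}\right) \left(-6587\right) = \left(\frac{4}{4} + 0\right) \left(-6587\right) = \left(4 \cdot \frac{1}{4} + 0\right) \left(-6587\right) = \left(1 + 0\right) \left(-6587\right) = 1 \left(-6587\right) = -6587$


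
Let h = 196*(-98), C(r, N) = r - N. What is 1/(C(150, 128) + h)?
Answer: -1/19186 ≈ -5.2121e-5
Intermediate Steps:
h = -19208
1/(C(150, 128) + h) = 1/((150 - 1*128) - 19208) = 1/((150 - 128) - 19208) = 1/(22 - 19208) = 1/(-19186) = -1/19186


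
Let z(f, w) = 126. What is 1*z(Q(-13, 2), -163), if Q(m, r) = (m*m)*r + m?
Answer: 126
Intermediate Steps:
Q(m, r) = m + r*m² (Q(m, r) = m²*r + m = r*m² + m = m + r*m²)
1*z(Q(-13, 2), -163) = 1*126 = 126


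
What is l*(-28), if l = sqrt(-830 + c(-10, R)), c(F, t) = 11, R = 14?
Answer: -84*I*sqrt(91) ≈ -801.31*I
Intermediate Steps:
l = 3*I*sqrt(91) (l = sqrt(-830 + 11) = sqrt(-819) = 3*I*sqrt(91) ≈ 28.618*I)
l*(-28) = (3*I*sqrt(91))*(-28) = -84*I*sqrt(91)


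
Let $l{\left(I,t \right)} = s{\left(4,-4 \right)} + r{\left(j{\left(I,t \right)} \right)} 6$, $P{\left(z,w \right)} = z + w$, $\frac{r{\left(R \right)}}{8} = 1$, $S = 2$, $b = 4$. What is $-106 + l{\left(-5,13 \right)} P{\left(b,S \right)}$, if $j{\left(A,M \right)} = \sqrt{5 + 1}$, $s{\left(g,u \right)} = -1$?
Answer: $176$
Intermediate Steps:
$j{\left(A,M \right)} = \sqrt{6}$
$r{\left(R \right)} = 8$ ($r{\left(R \right)} = 8 \cdot 1 = 8$)
$P{\left(z,w \right)} = w + z$
$l{\left(I,t \right)} = 47$ ($l{\left(I,t \right)} = -1 + 8 \cdot 6 = -1 + 48 = 47$)
$-106 + l{\left(-5,13 \right)} P{\left(b,S \right)} = -106 + 47 \left(2 + 4\right) = -106 + 47 \cdot 6 = -106 + 282 = 176$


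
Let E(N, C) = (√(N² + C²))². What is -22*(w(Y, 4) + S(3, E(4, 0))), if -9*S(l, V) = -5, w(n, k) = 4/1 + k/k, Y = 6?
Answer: -1100/9 ≈ -122.22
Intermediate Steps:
w(n, k) = 5 (w(n, k) = 4*1 + 1 = 4 + 1 = 5)
E(N, C) = C² + N² (E(N, C) = (√(C² + N²))² = C² + N²)
S(l, V) = 5/9 (S(l, V) = -⅑*(-5) = 5/9)
-22*(w(Y, 4) + S(3, E(4, 0))) = -22*(5 + 5/9) = -22*50/9 = -1100/9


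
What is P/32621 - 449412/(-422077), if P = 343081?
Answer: 159466868089/13768573817 ≈ 11.582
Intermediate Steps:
P/32621 - 449412/(-422077) = 343081/32621 - 449412/(-422077) = 343081*(1/32621) - 449412*(-1/422077) = 343081/32621 + 449412/422077 = 159466868089/13768573817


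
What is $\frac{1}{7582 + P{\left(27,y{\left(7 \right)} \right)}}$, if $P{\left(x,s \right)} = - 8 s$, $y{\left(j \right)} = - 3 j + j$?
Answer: $\frac{1}{7694} \approx 0.00012997$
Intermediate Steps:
$y{\left(j \right)} = - 2 j$
$\frac{1}{7582 + P{\left(27,y{\left(7 \right)} \right)}} = \frac{1}{7582 - 8 \left(\left(-2\right) 7\right)} = \frac{1}{7582 - -112} = \frac{1}{7582 + 112} = \frac{1}{7694}$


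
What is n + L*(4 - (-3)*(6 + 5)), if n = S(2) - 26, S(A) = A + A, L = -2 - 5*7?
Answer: -1391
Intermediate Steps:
L = -37 (L = -2 - 35 = -37)
S(A) = 2*A
n = -22 (n = 2*2 - 26 = 4 - 26 = -22)
n + L*(4 - (-3)*(6 + 5)) = -22 - 37*(4 - (-3)*(6 + 5)) = -22 - 37*(4 - (-3)*11) = -22 - 37*(4 - 1*(-33)) = -22 - 37*(4 + 33) = -22 - 37*37 = -22 - 1369 = -1391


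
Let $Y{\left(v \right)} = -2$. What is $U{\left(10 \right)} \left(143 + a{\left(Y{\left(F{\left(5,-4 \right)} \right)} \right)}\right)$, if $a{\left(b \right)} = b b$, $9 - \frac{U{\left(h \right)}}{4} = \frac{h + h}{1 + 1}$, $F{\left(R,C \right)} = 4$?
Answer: $-588$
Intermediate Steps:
$U{\left(h \right)} = 36 - 4 h$ ($U{\left(h \right)} = 36 - 4 \frac{h + h}{1 + 1} = 36 - 4 \frac{2 h}{2} = 36 - 4 \cdot 2 h \frac{1}{2} = 36 - 4 h$)
$a{\left(b \right)} = b^{2}$
$U{\left(10 \right)} \left(143 + a{\left(Y{\left(F{\left(5,-4 \right)} \right)} \right)}\right) = \left(36 - 40\right) \left(143 + \left(-2\right)^{2}\right) = \left(36 - 40\right) \left(143 + 4\right) = \left(-4\right) 147 = -588$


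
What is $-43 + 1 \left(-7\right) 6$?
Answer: $-85$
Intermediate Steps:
$-43 + 1 \left(-7\right) 6 = -43 - 42 = -85$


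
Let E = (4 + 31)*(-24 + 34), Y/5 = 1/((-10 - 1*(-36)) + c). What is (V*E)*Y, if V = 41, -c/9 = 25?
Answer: -71750/199 ≈ -360.55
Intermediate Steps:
c = -225 (c = -9*25 = -225)
Y = -5/199 (Y = 5/((-10 - 1*(-36)) - 225) = 5/((-10 + 36) - 225) = 5/(26 - 225) = 5/(-199) = 5*(-1/199) = -5/199 ≈ -0.025126)
E = 350 (E = 35*10 = 350)
(V*E)*Y = (41*350)*(-5/199) = 14350*(-5/199) = -71750/199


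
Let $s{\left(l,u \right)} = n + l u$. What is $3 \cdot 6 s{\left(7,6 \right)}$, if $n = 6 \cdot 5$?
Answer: $1296$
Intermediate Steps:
$n = 30$
$s{\left(l,u \right)} = 30 + l u$
$3 \cdot 6 s{\left(7,6 \right)} = 3 \cdot 6 \left(30 + 7 \cdot 6\right) = 18 \left(30 + 42\right) = 18 \cdot 72 = 1296$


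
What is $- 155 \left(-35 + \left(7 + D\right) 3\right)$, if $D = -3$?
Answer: $3565$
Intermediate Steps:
$- 155 \left(-35 + \left(7 + D\right) 3\right) = - 155 \left(-35 + \left(7 - 3\right) 3\right) = - 155 \left(-35 + 4 \cdot 3\right) = - 155 \left(-35 + 12\right) = \left(-155\right) \left(-23\right) = 3565$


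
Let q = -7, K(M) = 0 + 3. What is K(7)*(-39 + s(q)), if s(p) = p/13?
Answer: -1542/13 ≈ -118.62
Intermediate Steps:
K(M) = 3
s(p) = p/13 (s(p) = p*(1/13) = p/13)
K(7)*(-39 + s(q)) = 3*(-39 + (1/13)*(-7)) = 3*(-39 - 7/13) = 3*(-514/13) = -1542/13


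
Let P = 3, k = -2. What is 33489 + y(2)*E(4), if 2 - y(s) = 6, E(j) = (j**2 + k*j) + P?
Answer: 33445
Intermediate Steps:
E(j) = 3 + j**2 - 2*j (E(j) = (j**2 - 2*j) + 3 = 3 + j**2 - 2*j)
y(s) = -4 (y(s) = 2 - 1*6 = 2 - 6 = -4)
33489 + y(2)*E(4) = 33489 - 4*(3 + 4**2 - 2*4) = 33489 - 4*(3 + 16 - 8) = 33489 - 4*11 = 33489 - 44 = 33445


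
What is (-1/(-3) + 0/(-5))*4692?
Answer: 1564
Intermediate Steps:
(-1/(-3) + 0/(-5))*4692 = (-1*(-⅓) + 0*(-⅕))*4692 = (⅓ + 0)*4692 = (⅓)*4692 = 1564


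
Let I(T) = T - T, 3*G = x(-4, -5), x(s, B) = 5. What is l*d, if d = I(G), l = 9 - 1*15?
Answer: 0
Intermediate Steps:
l = -6 (l = 9 - 15 = -6)
G = 5/3 (G = (⅓)*5 = 5/3 ≈ 1.6667)
I(T) = 0
d = 0
l*d = -6*0 = 0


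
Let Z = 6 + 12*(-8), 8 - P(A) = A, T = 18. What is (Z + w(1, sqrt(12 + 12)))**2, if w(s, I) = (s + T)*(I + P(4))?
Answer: 8860 - 1064*sqrt(6) ≈ 6253.7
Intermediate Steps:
P(A) = 8 - A
w(s, I) = (4 + I)*(18 + s) (w(s, I) = (s + 18)*(I + (8 - 1*4)) = (18 + s)*(I + (8 - 4)) = (18 + s)*(I + 4) = (18 + s)*(4 + I) = (4 + I)*(18 + s))
Z = -90 (Z = 6 - 96 = -90)
(Z + w(1, sqrt(12 + 12)))**2 = (-90 + (72 + 4*1 + 18*sqrt(12 + 12) + sqrt(12 + 12)*1))**2 = (-90 + (72 + 4 + 18*sqrt(24) + sqrt(24)*1))**2 = (-90 + (72 + 4 + 18*(2*sqrt(6)) + (2*sqrt(6))*1))**2 = (-90 + (72 + 4 + 36*sqrt(6) + 2*sqrt(6)))**2 = (-90 + (76 + 38*sqrt(6)))**2 = (-14 + 38*sqrt(6))**2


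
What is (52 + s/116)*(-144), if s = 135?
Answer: -222012/29 ≈ -7655.6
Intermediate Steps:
(52 + s/116)*(-144) = (52 + 135/116)*(-144) = (6167/116)*(-144) = -222012/29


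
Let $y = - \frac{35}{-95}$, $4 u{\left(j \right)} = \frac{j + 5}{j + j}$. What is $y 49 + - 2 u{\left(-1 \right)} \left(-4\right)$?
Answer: $\frac{267}{19} \approx 14.053$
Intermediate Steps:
$u{\left(j \right)} = \frac{5 + j}{8 j}$ ($u{\left(j \right)} = \frac{\left(j + 5\right) \frac{1}{j + j}}{4} = \frac{\left(5 + j\right) \frac{1}{2 j}}{4} = \frac{\frac{1}{2} \frac{1}{j} \left(5 + j\right)}{4} = \frac{5 + j}{8 j}$)
$y = \frac{7}{19}$ ($y = \left(-35\right) \left(- \frac{1}{95}\right) = \frac{7}{19} \approx 0.36842$)
$y 49 + - 2 u{\left(-1 \right)} \left(-4\right) = \frac{7}{19} \cdot 49 + - 2 \frac{5 - 1}{8 \left(-1\right)} \left(-4\right) = \frac{343}{19} + - 2 \cdot \frac{1}{8} \left(-1\right) 4 \left(-4\right) = \frac{343}{19} + \left(-2\right) \left(- \frac{1}{2}\right) \left(-4\right) = \frac{343}{19} + 1 \left(-4\right) = \frac{343}{19} - 4 = \frac{267}{19}$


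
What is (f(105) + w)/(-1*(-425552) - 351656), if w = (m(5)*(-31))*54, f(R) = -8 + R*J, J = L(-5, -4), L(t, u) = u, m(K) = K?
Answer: -4399/36948 ≈ -0.11906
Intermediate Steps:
J = -4
f(R) = -8 - 4*R (f(R) = -8 + R*(-4) = -8 - 4*R)
w = -8370 (w = (5*(-31))*54 = -155*54 = -8370)
(f(105) + w)/(-1*(-425552) - 351656) = ((-8 - 4*105) - 8370)/(-1*(-425552) - 351656) = ((-8 - 420) - 8370)/(425552 - 351656) = (-428 - 8370)/73896 = -8798*1/73896 = -4399/36948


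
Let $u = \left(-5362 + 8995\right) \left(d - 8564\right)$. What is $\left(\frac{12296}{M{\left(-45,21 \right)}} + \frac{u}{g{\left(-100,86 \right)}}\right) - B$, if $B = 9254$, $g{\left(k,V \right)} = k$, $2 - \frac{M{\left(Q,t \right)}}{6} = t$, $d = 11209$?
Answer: $- \frac{120218369}{1140} \approx -1.0545 \cdot 10^{5}$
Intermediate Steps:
$M{\left(Q,t \right)} = 12 - 6 t$
$u = 9609285$ ($u = \left(-5362 + 8995\right) \left(11209 - 8564\right) = 3633 \cdot 2645 = 9609285$)
$\left(\frac{12296}{M{\left(-45,21 \right)}} + \frac{u}{g{\left(-100,86 \right)}}\right) - B = \left(\frac{12296}{12 - 126} + \frac{9609285}{-100}\right) - 9254 = \left(\frac{12296}{12 - 126} + 9609285 \left(- \frac{1}{100}\right)\right) - 9254 = \left(\frac{12296}{-114} - \frac{1921857}{20}\right) - 9254 = \left(12296 \left(- \frac{1}{114}\right) - \frac{1921857}{20}\right) - 9254 = \left(- \frac{6148}{57} - \frac{1921857}{20}\right) - 9254 = - \frac{109668809}{1140} - 9254 = - \frac{120218369}{1140}$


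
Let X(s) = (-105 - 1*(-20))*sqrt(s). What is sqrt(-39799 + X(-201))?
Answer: sqrt(-39799 - 85*I*sqrt(201)) ≈ 3.02 - 199.52*I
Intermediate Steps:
X(s) = -85*sqrt(s) (X(s) = (-105 + 20)*sqrt(s) = -85*sqrt(s))
sqrt(-39799 + X(-201)) = sqrt(-39799 - 85*I*sqrt(201))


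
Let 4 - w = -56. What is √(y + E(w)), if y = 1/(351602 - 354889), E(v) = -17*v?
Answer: I*√11020459667/3287 ≈ 31.937*I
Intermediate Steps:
w = 60 (w = 4 - 1*(-56) = 4 + 56 = 60)
y = -1/3287 (y = 1/(-3287) = -1/3287 ≈ -0.00030423)
√(y + E(w)) = √(-1/3287 - 17*60) = √(-1/3287 - 1020) = √(-3352741/3287) = I*√11020459667/3287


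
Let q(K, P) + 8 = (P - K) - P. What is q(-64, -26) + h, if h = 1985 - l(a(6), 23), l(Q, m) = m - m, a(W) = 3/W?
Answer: 2041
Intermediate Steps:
l(Q, m) = 0
q(K, P) = -8 - K (q(K, P) = -8 + ((P - K) - P) = -8 - K)
h = 1985 (h = 1985 - 1*0 = 1985 + 0 = 1985)
q(-64, -26) + h = (-8 - 1*(-64)) + 1985 = (-8 + 64) + 1985 = 56 + 1985 = 2041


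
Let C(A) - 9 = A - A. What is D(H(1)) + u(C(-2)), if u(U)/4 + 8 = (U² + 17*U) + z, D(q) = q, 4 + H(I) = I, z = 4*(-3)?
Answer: 853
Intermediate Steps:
z = -12
H(I) = -4 + I
C(A) = 9 (C(A) = 9 + (A - A) = 9 + 0 = 9)
u(U) = -80 + 4*U² + 68*U (u(U) = -32 + 4*((U² + 17*U) - 12) = -32 + 4*(-12 + U² + 17*U) = -32 + (-48 + 4*U² + 68*U) = -80 + 4*U² + 68*U)
D(H(1)) + u(C(-2)) = (-4 + 1) + (-80 + 4*9² + 68*9) = -3 + (-80 + 4*81 + 612) = -3 + (-80 + 324 + 612) = -3 + 856 = 853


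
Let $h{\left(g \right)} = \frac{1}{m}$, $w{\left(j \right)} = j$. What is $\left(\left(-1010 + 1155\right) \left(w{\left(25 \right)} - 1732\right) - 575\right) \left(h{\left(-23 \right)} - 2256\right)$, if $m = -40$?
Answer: $\frac{2238788969}{4} \approx 5.597 \cdot 10^{8}$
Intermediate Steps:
$h{\left(g \right)} = - \frac{1}{40}$ ($h{\left(g \right)} = \frac{1}{-40} = - \frac{1}{40}$)
$\left(\left(-1010 + 1155\right) \left(w{\left(25 \right)} - 1732\right) - 575\right) \left(h{\left(-23 \right)} - 2256\right) = \left(\left(-1010 + 1155\right) \left(25 - 1732\right) - 575\right) \left(- \frac{1}{40} - 2256\right) = \left(145 \left(-1707\right) - 575\right) \left(- \frac{90241}{40}\right) = \left(-247515 - 575\right) \left(- \frac{90241}{40}\right) = \left(-248090\right) \left(- \frac{90241}{40}\right) = \frac{2238788969}{4}$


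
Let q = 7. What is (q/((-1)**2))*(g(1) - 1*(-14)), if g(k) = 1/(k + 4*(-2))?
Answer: 97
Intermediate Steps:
g(k) = 1/(-8 + k) (g(k) = 1/(k - 8) = 1/(-8 + k))
(q/((-1)**2))*(g(1) - 1*(-14)) = (7/(-1)**2)*(1/(-8 + 1) - 1*(-14)) = (7/1)*(1/(-7) + 14) = (1*7)*(-1/7 + 14) = 7*(97/7) = 97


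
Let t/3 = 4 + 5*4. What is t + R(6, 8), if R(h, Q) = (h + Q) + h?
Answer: 92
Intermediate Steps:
R(h, Q) = Q + 2*h (R(h, Q) = (Q + h) + h = Q + 2*h)
t = 72 (t = 3*(4 + 5*4) = 3*(4 + 20) = 3*24 = 72)
t + R(6, 8) = 72 + (8 + 2*6) = 72 + (8 + 12) = 72 + 20 = 92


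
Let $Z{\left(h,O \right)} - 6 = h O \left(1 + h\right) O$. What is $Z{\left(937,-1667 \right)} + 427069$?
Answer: $2442382642509$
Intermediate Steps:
$Z{\left(h,O \right)} = 6 + h O^{2} \left(1 + h\right)$ ($Z{\left(h,O \right)} = 6 + h O \left(1 + h\right) O = 6 + O h \left(1 + h\right) O = 6 + h O^{2} \left(1 + h\right)$)
$Z{\left(937,-1667 \right)} + 427069 = \left(6 + 937 \left(-1667\right)^{2} + \left(-1667\right)^{2} \cdot 937^{2}\right) + 427069 = \left(6 + 937 \cdot 2778889 + 2778889 \cdot 877969\right) + 427069 = \left(6 + 2603818993 + 2439778396441\right) + 427069 = 2442382215440 + 427069 = 2442382642509$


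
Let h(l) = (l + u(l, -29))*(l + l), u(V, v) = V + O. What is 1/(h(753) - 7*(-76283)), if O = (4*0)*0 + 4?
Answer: 1/2808041 ≈ 3.5612e-7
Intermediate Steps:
O = 4 (O = 0*0 + 4 = 0 + 4 = 4)
u(V, v) = 4 + V (u(V, v) = V + 4 = 4 + V)
h(l) = 2*l*(4 + 2*l) (h(l) = (l + (4 + l))*(l + l) = (4 + 2*l)*(2*l) = 2*l*(4 + 2*l))
1/(h(753) - 7*(-76283)) = 1/(4*753*(2 + 753) - 7*(-76283)) = 1/(4*753*755 + 533981) = 1/(2274060 + 533981) = 1/2808041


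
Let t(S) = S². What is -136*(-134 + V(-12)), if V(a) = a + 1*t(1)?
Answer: 19720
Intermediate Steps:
V(a) = 1 + a (V(a) = a + 1*1² = a + 1*1 = a + 1 = 1 + a)
-136*(-134 + V(-12)) = -136*(-134 + (1 - 12)) = -136*(-134 - 11) = -136*(-145) = 19720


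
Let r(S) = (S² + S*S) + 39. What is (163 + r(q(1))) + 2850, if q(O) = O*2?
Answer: 3060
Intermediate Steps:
q(O) = 2*O
r(S) = 39 + 2*S² (r(S) = (S² + S²) + 39 = 2*S² + 39 = 39 + 2*S²)
(163 + r(q(1))) + 2850 = (163 + (39 + 2*(2*1)²)) + 2850 = (163 + (39 + 2*2²)) + 2850 = (163 + (39 + 2*4)) + 2850 = (163 + (39 + 8)) + 2850 = (163 + 47) + 2850 = 210 + 2850 = 3060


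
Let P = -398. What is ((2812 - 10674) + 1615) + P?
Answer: -6645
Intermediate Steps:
((2812 - 10674) + 1615) + P = ((2812 - 10674) + 1615) - 398 = (-7862 + 1615) - 398 = -6247 - 398 = -6645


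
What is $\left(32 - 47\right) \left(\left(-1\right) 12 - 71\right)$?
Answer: $1245$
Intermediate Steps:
$\left(32 - 47\right) \left(\left(-1\right) 12 - 71\right) = - 15 \left(-12 - 71\right) = \left(-15\right) \left(-83\right) = 1245$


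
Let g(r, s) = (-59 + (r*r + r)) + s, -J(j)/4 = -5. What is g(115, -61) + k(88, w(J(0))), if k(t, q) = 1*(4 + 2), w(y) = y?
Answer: 13226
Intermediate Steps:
J(j) = 20 (J(j) = -4*(-5) = 20)
g(r, s) = -59 + r + s + r² (g(r, s) = (-59 + (r² + r)) + s = (-59 + (r + r²)) + s = (-59 + r + r²) + s = -59 + r + s + r²)
k(t, q) = 6 (k(t, q) = 1*6 = 6)
g(115, -61) + k(88, w(J(0))) = (-59 + 115 - 61 + 115²) + 6 = (-59 + 115 - 61 + 13225) + 6 = 13220 + 6 = 13226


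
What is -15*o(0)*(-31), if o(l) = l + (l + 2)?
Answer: 930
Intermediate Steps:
o(l) = 2 + 2*l (o(l) = l + (2 + l) = 2 + 2*l)
-15*o(0)*(-31) = -15*(2 + 2*0)*(-31) = -15*(2 + 0)*(-31) = -15*2*(-31) = -30*(-31) = 930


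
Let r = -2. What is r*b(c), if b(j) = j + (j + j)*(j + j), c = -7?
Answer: -378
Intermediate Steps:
b(j) = j + 4*j² (b(j) = j + (2*j)*(2*j) = j + 4*j²)
r*b(c) = -(-14)*(1 + 4*(-7)) = -(-14)*(1 - 28) = -(-14)*(-27) = -2*189 = -378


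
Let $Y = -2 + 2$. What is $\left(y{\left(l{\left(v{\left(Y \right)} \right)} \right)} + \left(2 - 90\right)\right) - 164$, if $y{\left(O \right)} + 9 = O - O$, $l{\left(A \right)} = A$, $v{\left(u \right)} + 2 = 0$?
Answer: $-261$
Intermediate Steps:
$Y = 0$
$v{\left(u \right)} = -2$ ($v{\left(u \right)} = -2 + 0 = -2$)
$y{\left(O \right)} = -9$ ($y{\left(O \right)} = -9 + \left(O - O\right) = -9 + 0 = -9$)
$\left(y{\left(l{\left(v{\left(Y \right)} \right)} \right)} + \left(2 - 90\right)\right) - 164 = \left(-9 + \left(2 - 90\right)\right) - 164 = \left(-9 - 88\right) - 164 = -97 - 164 = -261$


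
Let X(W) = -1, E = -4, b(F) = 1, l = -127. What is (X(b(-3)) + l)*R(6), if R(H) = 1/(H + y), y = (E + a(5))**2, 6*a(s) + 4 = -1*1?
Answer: -4608/1057 ≈ -4.3595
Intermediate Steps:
a(s) = -5/6 (a(s) = -2/3 + (-1*1)/6 = -2/3 + (1/6)*(-1) = -2/3 - 1/6 = -5/6)
y = 841/36 (y = (-4 - 5/6)**2 = (-29/6)**2 = 841/36 ≈ 23.361)
R(H) = 1/(841/36 + H) (R(H) = 1/(H + 841/36) = 1/(841/36 + H))
(X(b(-3)) + l)*R(6) = (-1 - 127)*(36/(841 + 36*6)) = -4608/(841 + 216) = -4608/1057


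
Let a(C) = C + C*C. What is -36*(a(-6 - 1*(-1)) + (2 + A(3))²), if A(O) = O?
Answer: -1620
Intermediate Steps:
a(C) = C + C²
-36*(a(-6 - 1*(-1)) + (2 + A(3))²) = -36*((-6 - 1*(-1))*(1 + (-6 - 1*(-1))) + (2 + 3)²) = -36*((-6 + 1)*(1 + (-6 + 1)) + 5²) = -36*(-5*(1 - 5) + 25) = -36*(-5*(-4) + 25) = -36*(20 + 25) = -36*45 = -1620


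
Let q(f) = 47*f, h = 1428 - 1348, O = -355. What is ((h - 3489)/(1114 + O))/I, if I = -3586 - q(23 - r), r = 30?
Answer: 3409/2472063 ≈ 0.0013790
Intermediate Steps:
h = 80
I = -3257 (I = -3586 - 47*(23 - 1*30) = -3586 - 47*(23 - 30) = -3586 - 47*(-7) = -3586 - 1*(-329) = -3586 + 329 = -3257)
((h - 3489)/(1114 + O))/I = ((80 - 3489)/(1114 - 355))/(-3257) = -3409/759*(-1/3257) = 3409/2472063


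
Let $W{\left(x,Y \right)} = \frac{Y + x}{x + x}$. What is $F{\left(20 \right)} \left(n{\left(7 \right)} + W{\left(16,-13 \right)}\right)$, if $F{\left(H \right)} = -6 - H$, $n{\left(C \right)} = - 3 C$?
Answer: $\frac{8697}{16} \approx 543.56$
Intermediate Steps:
$W{\left(x,Y \right)} = \frac{Y + x}{2 x}$
$F{\left(20 \right)} \left(n{\left(7 \right)} + W{\left(16,-13 \right)}\right) = \left(-6 - 20\right) \left(\left(-3\right) 7 + \frac{-13 + 16}{2 \cdot 16}\right) = \left(-6 - 20\right) \left(-21 + \frac{1}{2} \cdot \frac{1}{16} \cdot 3\right) = - 26 \left(-21 + \frac{3}{32}\right) = \left(-26\right) \left(- \frac{669}{32}\right) = \frac{8697}{16}$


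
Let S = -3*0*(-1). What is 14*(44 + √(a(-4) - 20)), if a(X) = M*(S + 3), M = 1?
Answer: 616 + 14*I*√17 ≈ 616.0 + 57.723*I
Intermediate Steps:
S = 0 (S = 0*(-1) = 0)
a(X) = 3 (a(X) = 1*(0 + 3) = 1*3 = 3)
14*(44 + √(a(-4) - 20)) = 14*(44 + √(3 - 20)) = 14*(44 + √(-17)) = 14*(44 + I*√17) = 616 + 14*I*√17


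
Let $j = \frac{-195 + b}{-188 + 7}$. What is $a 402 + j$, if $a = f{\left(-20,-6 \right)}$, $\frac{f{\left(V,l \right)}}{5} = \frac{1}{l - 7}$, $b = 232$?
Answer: $- \frac{364291}{2353} \approx -154.82$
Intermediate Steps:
$f{\left(V,l \right)} = \frac{5}{-7 + l}$ ($f{\left(V,l \right)} = \frac{5}{l - 7} = \frac{5}{-7 + l}$)
$a = - \frac{5}{13}$ ($a = \frac{5}{-7 - 6} = \frac{5}{-13} = 5 \left(- \frac{1}{13}\right) = - \frac{5}{13} \approx -0.38462$)
$j = - \frac{37}{181}$ ($j = \frac{-195 + 232}{-188 + 7} = \frac{37}{-181} = 37 \left(- \frac{1}{181}\right) = - \frac{37}{181} \approx -0.20442$)
$a 402 + j = \left(- \frac{5}{13}\right) 402 - \frac{37}{181} = - \frac{2010}{13} - \frac{37}{181} = - \frac{364291}{2353}$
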